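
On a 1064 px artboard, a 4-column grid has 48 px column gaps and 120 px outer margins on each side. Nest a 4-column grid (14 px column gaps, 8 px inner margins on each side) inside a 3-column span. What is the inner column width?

Subtract both margins: 1064 − 2·120 = 824 px.
4 columns + 3 column gaps: 4c + 3·48 = 824.
4c = 824 − 144 = 680, so c = 170 px.
Span of 3: 3·170 + 2·48 = 510 + 96 = 606 px.
Inner content = 606 − 2·8 = 590 px.
4d + 3·14 = 590 → 4d = 548 → d = 137 px.

137 px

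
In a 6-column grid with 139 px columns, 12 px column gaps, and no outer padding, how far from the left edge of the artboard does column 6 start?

755 px

Before column 6: 5 columns + 5 column gaps.
Offset = 5·(139 + 12) = 5·151 = 755 px.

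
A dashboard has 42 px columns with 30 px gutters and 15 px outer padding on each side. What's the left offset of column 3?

Each column+gutter stride is 72 px; 2 of them past the 15 px margin is 15 + 144 = 159 px.

159 px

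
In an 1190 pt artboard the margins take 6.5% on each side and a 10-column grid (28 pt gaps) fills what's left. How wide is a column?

78.33 pt

1190 × (1 − 2·6.5%) = 1190 × 87% = 1035.3 pt for the columns.
1035.3 − 9·28 = 783.3; ÷10 gives c = 78.33 pt.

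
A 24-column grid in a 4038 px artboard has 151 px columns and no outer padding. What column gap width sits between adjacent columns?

24·151 + 23g = 4038 → 23g = 414 → g = 18 px.

18 px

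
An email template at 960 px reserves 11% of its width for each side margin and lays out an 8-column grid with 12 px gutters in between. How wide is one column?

83.1 px

Margins: 11% × 960 = 105.6 px each, so content = 960 − 211.2 = 748.8 px.
8 columns + 7 gutters: 8c + 7·12 = 748.8.
8c = 748.8 − 84 = 664.8, so c = 83.1 px.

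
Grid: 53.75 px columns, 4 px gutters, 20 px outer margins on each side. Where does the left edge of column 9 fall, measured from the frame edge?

Before column 9: the margin + 8 columns + 8 gutters.
Offset = 20 + 8·(53.75 + 4) = 20 + 462 = 482 px.

482 px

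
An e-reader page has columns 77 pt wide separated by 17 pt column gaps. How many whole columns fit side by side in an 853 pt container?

Each extra column adds 77 + 17 = 94 pt.
(853 + 17) / 94 = 9.26, so 9 columns fit.

9 columns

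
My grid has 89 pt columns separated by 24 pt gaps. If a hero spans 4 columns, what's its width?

4 columns plus 3 gaps: 356 + 72 = 428 pt.

428 pt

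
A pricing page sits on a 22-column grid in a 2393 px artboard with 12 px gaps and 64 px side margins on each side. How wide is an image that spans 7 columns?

Take off 128 px of margins, leaving 2265 px.
Subtracting 21 gaps of 12 leaves 2013 for 22 columns, so c = 91.5 px.
7 columns plus 6 gaps: 640.5 + 72 = 712.5 px.

712.5 px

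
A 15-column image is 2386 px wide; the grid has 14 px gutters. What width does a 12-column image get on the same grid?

2386 − 14·14 = 2190; ÷15 gives c = 146 px.
12 columns plus 11 gutters: 1752 + 154 = 1906 px.

1906 px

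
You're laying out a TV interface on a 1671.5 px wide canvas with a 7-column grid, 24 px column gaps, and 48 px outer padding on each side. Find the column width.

204.5 px

Subtract both margins: 1671.5 − 2·48 = 1575.5 px.
1575.5 − 6·24 = 1431.5; ÷7 gives c = 204.5 px.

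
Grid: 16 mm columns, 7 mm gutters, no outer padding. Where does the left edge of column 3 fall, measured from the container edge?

Each column+gutter stride is 23 mm; with no margin, 2 of them is 46 mm.

46 mm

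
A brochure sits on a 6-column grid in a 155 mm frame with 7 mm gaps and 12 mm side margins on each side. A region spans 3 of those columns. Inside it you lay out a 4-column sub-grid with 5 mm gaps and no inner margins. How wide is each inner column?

11.75 mm

Subtract both margins: 155 − 2·12 = 131 mm.
6c + 5·7 = 131 → 6c = 96 → c = 16 mm.
3-column span = 3·16 + 2·7 = 62 mm.
4 columns + 3 gaps: 4d + 3·5 = 62.
4d = 62 − 15 = 47, so d = 11.75 mm.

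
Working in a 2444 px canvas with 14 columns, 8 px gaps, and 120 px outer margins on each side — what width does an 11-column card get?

Take off 240 px of margins, leaving 2204 px.
14c + 13·8 = 2204 → 14c = 2100 → c = 150 px.
11 columns plus 10 gaps: 1650 + 80 = 1730 px.

1730 px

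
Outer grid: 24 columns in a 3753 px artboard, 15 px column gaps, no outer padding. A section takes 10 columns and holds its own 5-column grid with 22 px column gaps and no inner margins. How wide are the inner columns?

24 columns + 23 column gaps: 24c + 23·15 = 3753.
24c = 3753 − 345 = 3408, so c = 142 px.
10-column span = 10·142 + 9·15 = 1555 px.
Subtracting 4 column gaps of 22 leaves 1467 for 5 columns, so d = 293.4 px.

293.4 px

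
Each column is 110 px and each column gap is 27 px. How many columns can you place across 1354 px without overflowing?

10 columns: 10·110 + 9·27 = 1343 px ≤ 1354.
11 columns: 1480 px > 1354. So 10.

10 columns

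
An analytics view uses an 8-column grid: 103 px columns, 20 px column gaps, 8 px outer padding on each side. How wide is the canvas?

980 px

Adding margins, columns and gutters: 16 + 824 + 140 = 980 px.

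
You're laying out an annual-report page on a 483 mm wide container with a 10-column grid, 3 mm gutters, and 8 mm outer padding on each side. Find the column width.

Inside the margins: 483 − 16 = 467 mm.
Subtracting 9 gutters of 3 leaves 440 for 10 columns, so c = 44 mm.

44 mm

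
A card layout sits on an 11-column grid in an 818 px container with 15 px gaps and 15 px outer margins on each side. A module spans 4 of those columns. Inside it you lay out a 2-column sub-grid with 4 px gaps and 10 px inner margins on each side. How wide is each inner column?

126.5 px

Outer content = 818 − 2·15 = 788 px.
11c + 10·15 = 788 → 11c = 638 → c = 58 px.
4-column span = 4·58 + 3·15 = 277 px.
Inner content = 277 − 2·10 = 257 px.
257 − 1·4 = 253; ÷2 gives d = 126.5 px.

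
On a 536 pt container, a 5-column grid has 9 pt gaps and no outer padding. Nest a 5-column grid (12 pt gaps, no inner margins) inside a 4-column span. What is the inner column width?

75.8 pt

5 columns + 4 gaps: 5c + 4·9 = 536.
5c = 536 − 36 = 500, so c = 100 pt.
Span of 4: 4·100 + 3·9 = 400 + 27 = 427 pt.
5d + 4·12 = 427 → 5d = 379 → d = 75.8 pt.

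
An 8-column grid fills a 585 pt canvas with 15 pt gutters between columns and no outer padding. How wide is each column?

8 columns + 7 gutters: 8c + 7·15 = 585.
8c = 585 − 105 = 480, so c = 60 pt.

60 pt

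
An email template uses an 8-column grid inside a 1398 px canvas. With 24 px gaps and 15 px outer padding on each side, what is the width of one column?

150 px

Content width = 1398 − 2·15 = 1368 px.
8 columns + 7 gaps: 8c + 7·24 = 1368.
8c = 1368 − 168 = 1200, so c = 150 px.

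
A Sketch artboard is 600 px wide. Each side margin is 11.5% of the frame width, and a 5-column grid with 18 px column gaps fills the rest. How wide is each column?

Each margin = 11.5% of 600 = 69 px; content = 600 − 2·69 = 462 px.
462 − 4·18 = 390; ÷5 gives c = 78 px.

78 px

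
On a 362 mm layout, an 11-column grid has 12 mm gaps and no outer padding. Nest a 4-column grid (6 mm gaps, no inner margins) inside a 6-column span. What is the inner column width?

362 − 10·12 = 242; ÷11 gives c = 22 mm.
6-column span = 6·22 + 5·12 = 192 mm.
Subtracting 3 gaps of 6 leaves 174 for 4 columns, so d = 43.5 mm.

43.5 mm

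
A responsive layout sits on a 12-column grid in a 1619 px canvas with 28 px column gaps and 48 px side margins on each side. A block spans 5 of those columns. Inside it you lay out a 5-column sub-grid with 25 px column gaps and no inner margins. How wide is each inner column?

103.65 px

Take off 96 px of margins, leaving 1523 px.
12 columns + 11 column gaps: 12c + 11·28 = 1523.
12c = 1523 − 308 = 1215, so c = 101.25 px.
5-column span = 5·101.25 + 4·28 = 618.25 px.
5 columns + 4 column gaps: 5d + 4·25 = 618.25.
5d = 618.25 − 100 = 518.25, so d = 103.65 px.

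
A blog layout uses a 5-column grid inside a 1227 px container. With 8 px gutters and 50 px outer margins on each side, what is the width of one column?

Content width = 1227 − 2·50 = 1127 px.
1127 − 4·8 = 1095; ÷5 gives c = 219 px.

219 px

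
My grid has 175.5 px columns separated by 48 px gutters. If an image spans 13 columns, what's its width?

13 columns plus 12 gutters: 2281.5 + 576 = 2857.5 px.

2857.5 px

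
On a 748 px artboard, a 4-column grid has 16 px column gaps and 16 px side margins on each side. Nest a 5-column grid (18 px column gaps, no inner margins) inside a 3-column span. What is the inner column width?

Subtract both margins: 748 − 2·16 = 716 px.
4 columns + 3 column gaps: 4c + 3·16 = 716.
4c = 716 − 48 = 668, so c = 167 px.
3 columns plus 2 column gaps: 501 + 32 = 533 px.
Subtracting 4 column gaps of 18 leaves 461 for 5 columns, so d = 92.2 px.

92.2 px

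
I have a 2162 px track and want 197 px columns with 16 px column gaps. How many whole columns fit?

10 columns: 10·197 + 9·16 = 2114 px ≤ 2162.
11 columns: 2327 px > 2162. So 10.

10 columns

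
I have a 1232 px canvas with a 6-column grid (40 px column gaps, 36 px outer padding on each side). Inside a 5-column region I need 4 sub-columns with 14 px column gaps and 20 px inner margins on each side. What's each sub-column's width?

Subtract both margins: 1232 − 2·36 = 1160 px.
6c + 5·40 = 1160 → 6c = 960 → c = 160 px.
Span of 5: 5·160 + 4·40 = 800 + 160 = 960 px.
Inner content = 960 − 2·20 = 920 px.
4d + 3·14 = 920 → 4d = 878 → d = 219.5 px.

219.5 px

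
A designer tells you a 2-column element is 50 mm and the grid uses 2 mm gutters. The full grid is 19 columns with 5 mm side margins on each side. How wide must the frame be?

50 − 1·2 = 48; ÷2 gives c = 24 mm.
Frame = 2·5 + 19·24 + 18·2 = 10 + 456 + 36 = 502 mm.

502 mm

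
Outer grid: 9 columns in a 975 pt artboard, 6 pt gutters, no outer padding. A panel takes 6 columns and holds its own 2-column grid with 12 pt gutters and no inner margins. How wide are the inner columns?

Subtracting 8 gutters of 6 leaves 927 for 9 columns, so c = 103 pt.
6-column span = 6·103 + 5·6 = 648 pt.
2d + 1·12 = 648 → 2d = 636 → d = 318 pt.

318 pt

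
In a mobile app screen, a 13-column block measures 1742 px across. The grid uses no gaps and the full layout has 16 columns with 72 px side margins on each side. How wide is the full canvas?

2288 px

With no gaps, each column is 1742/13 = 134 px.
Total width: 2·72 + 16·134 = 2288 px.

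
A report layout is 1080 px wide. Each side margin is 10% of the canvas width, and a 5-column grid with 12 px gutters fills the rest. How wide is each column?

163.2 px

Margins: 10% × 1080 = 108 px each, so content = 1080 − 216 = 864 px.
5c + 4·12 = 864 → 5c = 816 → c = 163.2 px.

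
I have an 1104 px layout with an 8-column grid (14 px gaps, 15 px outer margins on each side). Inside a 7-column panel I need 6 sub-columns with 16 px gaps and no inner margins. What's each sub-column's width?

143 px

Take off 30 px of margins, leaving 1074 px.
Subtracting 7 gaps of 14 leaves 976 for 8 columns, so c = 122 px.
7 columns plus 6 gaps: 854 + 84 = 938 px.
Subtracting 5 gaps of 16 leaves 858 for 6 columns, so d = 143 px.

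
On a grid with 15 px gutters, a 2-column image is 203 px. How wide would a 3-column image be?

Subtracting 1 gutter of 15 leaves 188 for 2 columns, so c = 94 px.
Span of 3: 3·94 + 2·15 = 282 + 30 = 312 px.

312 px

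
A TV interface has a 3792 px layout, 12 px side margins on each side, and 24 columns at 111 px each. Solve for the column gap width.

48 px

Take off 24 px of margins, leaving 3768 px.
24 columns take 24·111 = 2664 px; remaining 1104 splits into 23 column gaps.
g = 1104 / 23 = 48 px.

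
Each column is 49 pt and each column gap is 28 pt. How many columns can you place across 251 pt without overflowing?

3 columns: 3·49 + 2·28 = 203 pt ≤ 251.
4 columns: 280 pt > 251. So 3.

3 columns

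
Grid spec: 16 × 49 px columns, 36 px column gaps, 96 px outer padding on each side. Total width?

1516 px

Total width: 2·96 + 16·49 + 15·36 = 1516 px.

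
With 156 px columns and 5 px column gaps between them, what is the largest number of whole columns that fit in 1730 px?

10 columns

10 columns: 10·156 + 9·5 = 1605 px ≤ 1730.
11 columns: 1766 px > 1730. So 10.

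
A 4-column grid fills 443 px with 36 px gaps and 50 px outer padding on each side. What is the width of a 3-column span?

248.25 px

Content width = 443 − 2·50 = 343 px.
Subtracting 3 gaps of 36 leaves 235 for 4 columns, so c = 58.75 px.
3-column span = 3·58.75 + 2·36 = 248.25 px.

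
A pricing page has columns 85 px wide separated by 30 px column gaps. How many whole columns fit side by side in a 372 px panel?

3 columns

k columns need k·85 + (k−1)·30 = k·115 − 30.
k·115 − 30 ≤ 372 → k ≤ 402 / 115 ≈ 3.50, so k = 3.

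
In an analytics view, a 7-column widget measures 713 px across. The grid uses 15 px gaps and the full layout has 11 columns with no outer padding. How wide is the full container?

1129 px

7c + 6·15 = 713 → 7c = 623 → c = 89 px.
Summing: 979 + 150 = 1129 px.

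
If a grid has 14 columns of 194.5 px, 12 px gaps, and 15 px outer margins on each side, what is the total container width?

2909 px

Container = 2·15 + 14·194.5 + 13·12 = 30 + 2723 + 156 = 2909 px.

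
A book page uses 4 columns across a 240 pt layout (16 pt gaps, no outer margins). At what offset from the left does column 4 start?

192 pt

240 − 3·16 = 192; ÷4 gives c = 48 pt.
Each column+gutter stride is 64 pt; with no margin, 3 of them is 192 pt.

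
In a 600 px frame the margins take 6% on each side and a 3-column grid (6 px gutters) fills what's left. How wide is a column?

Margins: 6% × 600 = 36 px each, so content = 600 − 72 = 528 px.
Subtracting 2 gutters of 6 leaves 516 for 3 columns, so c = 172 px.

172 px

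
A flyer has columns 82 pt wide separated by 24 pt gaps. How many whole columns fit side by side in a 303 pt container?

3 columns

3 columns: 3·82 + 2·24 = 294 pt ≤ 303.
4 columns: 400 pt > 303. So 3.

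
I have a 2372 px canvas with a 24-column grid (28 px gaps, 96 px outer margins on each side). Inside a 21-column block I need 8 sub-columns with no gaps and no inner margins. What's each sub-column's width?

Outer content = 2372 − 2·96 = 2180 px.
24 columns + 23 gaps: 24c + 23·28 = 2180.
24c = 2180 − 644 = 1536, so c = 64 px.
21-column span = 21·64 + 20·28 = 1904 px.
8d = 1904 → d = 238 px.

238 px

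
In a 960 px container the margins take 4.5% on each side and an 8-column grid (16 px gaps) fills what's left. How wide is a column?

95.2 px

960 × (1 − 2·4.5%) = 960 × 91% = 873.6 px for the columns.
8 columns + 7 gaps: 8c + 7·16 = 873.6.
8c = 873.6 − 112 = 761.6, so c = 95.2 px.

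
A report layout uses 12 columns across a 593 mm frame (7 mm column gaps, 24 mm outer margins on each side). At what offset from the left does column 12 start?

530 mm

Inside the margins: 593 − 48 = 545 mm.
12 columns + 11 column gaps: 12c + 11·7 = 545.
12c = 545 − 77 = 468, so c = 39 mm.
Column 12 starts at margin + 11·(column + gutter) = 24 + 11·46 = 530 mm.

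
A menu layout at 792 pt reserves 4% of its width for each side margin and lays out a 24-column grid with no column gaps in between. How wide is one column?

30.36 pt

Each margin = 4% of 792 = 31.68 pt; content = 792 − 2·31.68 = 728.64 pt.
728.64 / 24 = 30.36 pt per column.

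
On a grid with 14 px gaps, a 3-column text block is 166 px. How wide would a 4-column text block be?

226 px

166 − 2·14 = 138; ÷3 gives c = 46 px.
Span of 4: 4·46 + 3·14 = 184 + 42 = 226 px.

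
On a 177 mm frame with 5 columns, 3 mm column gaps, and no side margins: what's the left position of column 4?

5 columns + 4 column gaps: 5c + 4·3 = 177.
5c = 177 − 12 = 165, so c = 33 mm.
Each column+gutter stride is 36 mm; with no margin, 3 of them is 108 mm.

108 mm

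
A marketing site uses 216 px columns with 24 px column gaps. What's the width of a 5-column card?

1176 px

5 columns plus 4 column gaps: 1080 + 96 = 1176 px.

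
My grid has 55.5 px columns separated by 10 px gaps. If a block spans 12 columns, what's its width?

12 columns plus 11 gaps: 666 + 110 = 776 px.

776 px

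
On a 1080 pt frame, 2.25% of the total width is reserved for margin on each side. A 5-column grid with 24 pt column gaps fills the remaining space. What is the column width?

187.08 pt

1080 × (1 − 2·2.25%) = 1080 × 95.5% = 1031.4 pt for the columns.
5 columns + 4 column gaps: 5c + 4·24 = 1031.4.
5c = 1031.4 − 96 = 935.4, so c = 187.08 pt.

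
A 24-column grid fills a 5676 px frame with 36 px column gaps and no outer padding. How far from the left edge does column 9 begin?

5676 − 23·36 = 4848; ÷24 gives c = 202 px.
No margin, so column 9 starts at 8·(column + gutter) = 8·238 = 1904 px.

1904 px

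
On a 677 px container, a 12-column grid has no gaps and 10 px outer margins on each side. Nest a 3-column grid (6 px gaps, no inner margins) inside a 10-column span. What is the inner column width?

178.5 px

Subtract both margins: 677 − 2·10 = 657 px.
12c = 657 → c = 54.75 px.
With no gaps, 10 columns span 10·54.75 = 547.5 px.
Subtracting 2 gaps of 6 leaves 535.5 for 3 columns, so d = 178.5 px.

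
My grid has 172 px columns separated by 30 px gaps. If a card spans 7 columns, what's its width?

1384 px

7-column span = 7·172 + 6·30 = 1384 px.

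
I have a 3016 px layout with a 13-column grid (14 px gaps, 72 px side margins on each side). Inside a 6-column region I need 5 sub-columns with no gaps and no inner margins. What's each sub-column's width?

Inside the margins: 3016 − 144 = 2872 px.
2872 − 12·14 = 2704; ÷13 gives c = 208 px.
6-column span = 6·208 + 5·14 = 1318 px.
5d = 1318 → d = 263.6 px.

263.6 px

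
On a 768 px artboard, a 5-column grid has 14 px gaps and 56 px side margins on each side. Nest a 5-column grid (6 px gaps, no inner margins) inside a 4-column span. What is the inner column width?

99.6 px

Take off 112 px of margins, leaving 656 px.
656 − 4·14 = 600; ÷5 gives c = 120 px.
Span of 4: 4·120 + 3·14 = 480 + 42 = 522 px.
5d + 4·6 = 522 → 5d = 498 → d = 99.6 px.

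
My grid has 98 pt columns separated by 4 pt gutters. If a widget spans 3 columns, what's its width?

302 pt

3 columns plus 2 gutters: 294 + 8 = 302 pt.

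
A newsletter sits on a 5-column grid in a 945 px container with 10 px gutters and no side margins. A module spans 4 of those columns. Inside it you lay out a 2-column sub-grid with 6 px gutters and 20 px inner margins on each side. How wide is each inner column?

354 px

Subtracting 4 gutters of 10 leaves 905 for 5 columns, so c = 181 px.
Span of 4: 4·181 + 3·10 = 724 + 30 = 754 px.
Inner content = 754 − 2·20 = 714 px.
714 − 1·6 = 708; ÷2 gives d = 354 px.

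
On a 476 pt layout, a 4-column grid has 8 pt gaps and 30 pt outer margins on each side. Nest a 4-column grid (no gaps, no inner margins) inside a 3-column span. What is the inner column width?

77.5 pt

Inside the margins: 476 − 60 = 416 pt.
4c + 3·8 = 416 → 4c = 392 → c = 98 pt.
Span of 3: 3·98 + 2·8 = 294 + 16 = 310 pt.
With no gaps, each column is 310/4 = 77.5 pt.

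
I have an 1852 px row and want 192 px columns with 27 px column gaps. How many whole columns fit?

8 columns

k columns need k·192 + (k−1)·27 = k·219 − 27.
k·219 − 27 ≤ 1852 → k ≤ 1879 / 219 ≈ 8.58, so k = 8.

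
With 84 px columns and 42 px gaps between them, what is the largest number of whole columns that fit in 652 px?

5 columns

5 columns: 5·84 + 4·42 = 588 px ≤ 652.
6 columns: 714 px > 652. So 5.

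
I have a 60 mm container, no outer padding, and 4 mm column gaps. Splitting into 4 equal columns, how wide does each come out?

4c + 3·4 = 60 → 4c = 48 → c = 12 mm.

12 mm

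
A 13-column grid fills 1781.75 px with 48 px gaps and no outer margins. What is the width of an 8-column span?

1078 px

13 columns + 12 gaps: 13c + 12·48 = 1781.75.
13c = 1781.75 − 576 = 1205.75, so c = 92.75 px.
8 columns plus 7 gaps: 742 + 336 = 1078 px.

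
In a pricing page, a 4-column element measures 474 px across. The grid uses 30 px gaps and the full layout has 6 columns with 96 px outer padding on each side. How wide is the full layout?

918 px

474 − 3·30 = 384; ÷4 gives c = 96 px.
Total width: 2·96 + 6·96 + 5·30 = 918 px.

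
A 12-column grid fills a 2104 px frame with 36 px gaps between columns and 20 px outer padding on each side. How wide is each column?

139 px

Content width = 2104 − 2·20 = 2064 px.
12c + 11·36 = 2064 → 12c = 1668 → c = 139 px.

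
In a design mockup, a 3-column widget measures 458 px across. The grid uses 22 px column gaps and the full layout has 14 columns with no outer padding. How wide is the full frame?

2218 px

3c + 2·22 = 458 → 3c = 414 → c = 138 px.
Summing: 1932 + 286 = 2218 px.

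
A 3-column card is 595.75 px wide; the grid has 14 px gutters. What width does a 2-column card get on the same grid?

3c + 2·14 = 595.75 → 3c = 567.75 → c = 189.25 px.
2-column span = 2·189.25 + 1·14 = 392.5 px.

392.5 px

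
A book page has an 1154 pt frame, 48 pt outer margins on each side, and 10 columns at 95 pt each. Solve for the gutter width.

12 pt

Subtract both margins: 1154 − 2·48 = 1058 pt.
10·95 + 9g = 1058 → 9g = 108 → g = 12 pt.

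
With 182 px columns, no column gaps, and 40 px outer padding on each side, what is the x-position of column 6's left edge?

Column 6 starts at margin + 5·(column + gutter) = 40 + 5·182 = 950 px.

950 px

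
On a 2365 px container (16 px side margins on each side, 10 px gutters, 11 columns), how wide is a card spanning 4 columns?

Subtract both margins: 2365 − 2·16 = 2333 px.
11c + 10·10 = 2333 → 11c = 2233 → c = 203 px.
4 columns plus 3 gutters: 812 + 30 = 842 px.

842 px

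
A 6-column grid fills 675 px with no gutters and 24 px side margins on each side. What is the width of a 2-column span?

Subtract both margins: 675 − 2·24 = 627 px.
With no gutters, each column is 627/6 = 104.5 px.
2-column span = 2·104.5 = 209 px.

209 px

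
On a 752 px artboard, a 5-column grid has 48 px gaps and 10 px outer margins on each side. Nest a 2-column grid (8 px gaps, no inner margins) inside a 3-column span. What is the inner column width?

206 px

Subtract both margins: 752 − 2·10 = 732 px.
5c + 4·48 = 732 → 5c = 540 → c = 108 px.
3-column span = 3·108 + 2·48 = 420 px.
2 columns + 1 gap: 2d + 1·8 = 420.
2d = 420 − 8 = 412, so d = 206 px.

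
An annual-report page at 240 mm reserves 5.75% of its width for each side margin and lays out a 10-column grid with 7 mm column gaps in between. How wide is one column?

14.94 mm

Margins: 5.75% × 240 = 13.8 mm each, so content = 240 − 27.6 = 212.4 mm.
Subtracting 9 column gaps of 7 leaves 149.4 for 10 columns, so c = 14.94 mm.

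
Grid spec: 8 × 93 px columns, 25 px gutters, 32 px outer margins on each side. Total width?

Total width: 2·32 + 8·93 + 7·25 = 983 px.

983 px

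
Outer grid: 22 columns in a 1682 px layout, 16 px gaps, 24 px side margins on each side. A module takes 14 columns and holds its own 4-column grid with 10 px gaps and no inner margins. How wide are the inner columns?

Subtract both margins: 1682 − 2·24 = 1634 px.
Subtracting 21 gaps of 16 leaves 1298 for 22 columns, so c = 59 px.
Span of 14: 14·59 + 13·16 = 826 + 208 = 1034 px.
4d + 3·10 = 1034 → 4d = 1004 → d = 251 px.

251 px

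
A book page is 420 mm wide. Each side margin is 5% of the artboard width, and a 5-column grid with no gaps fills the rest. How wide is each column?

75.6 mm

Each margin = 5% of 420 = 21 mm; content = 420 − 2·21 = 378 mm.
5c = 378 → c = 75.6 mm.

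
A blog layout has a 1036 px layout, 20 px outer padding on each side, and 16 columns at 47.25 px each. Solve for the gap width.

Take off 40 px of margins, leaving 996 px.
16·47.25 + 15g = 996 → 15g = 240 → g = 16 px.

16 px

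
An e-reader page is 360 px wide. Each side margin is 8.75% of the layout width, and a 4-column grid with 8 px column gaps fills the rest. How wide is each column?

Margins: 8.75% × 360 = 31.5 px each, so content = 360 − 63 = 297 px.
297 − 3·8 = 273; ÷4 gives c = 68.25 px.

68.25 px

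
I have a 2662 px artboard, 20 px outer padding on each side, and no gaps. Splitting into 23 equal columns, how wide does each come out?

Take off 40 px of margins, leaving 2622 px.
2622 / 23 = 114 px per column.

114 px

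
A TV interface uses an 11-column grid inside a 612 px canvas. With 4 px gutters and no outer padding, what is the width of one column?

52 px

Subtracting 10 gutters of 4 leaves 572 for 11 columns, so c = 52 px.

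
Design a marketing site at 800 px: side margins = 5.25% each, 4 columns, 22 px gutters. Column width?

800 × (1 − 2·5.25%) = 800 × 89.5% = 716 px for the columns.
4 columns + 3 gutters: 4c + 3·22 = 716.
4c = 716 − 66 = 650, so c = 162.5 px.

162.5 px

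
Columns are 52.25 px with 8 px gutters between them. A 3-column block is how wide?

3-column span = 3·52.25 + 2·8 = 172.75 px.

172.75 px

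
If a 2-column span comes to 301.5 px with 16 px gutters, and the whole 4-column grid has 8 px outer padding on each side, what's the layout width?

635 px

2c + 1·16 = 301.5 → 2c = 285.5 → c = 142.75 px.
Layout = 2·8 + 4·142.75 + 3·16 = 16 + 571 + 48 = 635 px.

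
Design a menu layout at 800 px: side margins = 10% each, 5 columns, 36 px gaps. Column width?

Margins: 10% × 800 = 80 px each, so content = 800 − 160 = 640 px.
Subtracting 4 gaps of 36 leaves 496 for 5 columns, so c = 99.2 px.

99.2 px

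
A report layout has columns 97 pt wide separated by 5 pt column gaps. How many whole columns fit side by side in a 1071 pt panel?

Each extra column adds 97 + 5 = 102 pt.
(1071 + 5) / 102 = 10.55, so 10 columns fit.

10 columns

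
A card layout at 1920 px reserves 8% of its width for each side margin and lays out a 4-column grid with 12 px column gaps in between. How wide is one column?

394.2 px

Each margin = 8% of 1920 = 153.6 px; content = 1920 − 2·153.6 = 1612.8 px.
1612.8 − 3·12 = 1576.8; ÷4 gives c = 394.2 px.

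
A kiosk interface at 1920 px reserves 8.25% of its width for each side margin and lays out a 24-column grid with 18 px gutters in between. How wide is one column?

Each margin = 8.25% of 1920 = 158.4 px; content = 1920 − 2·158.4 = 1603.2 px.
1603.2 − 23·18 = 1189.2; ÷24 gives c = 49.55 px.

49.55 px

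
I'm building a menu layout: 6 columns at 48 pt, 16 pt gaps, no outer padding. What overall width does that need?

368 pt

Summing: 288 + 80 = 368 pt.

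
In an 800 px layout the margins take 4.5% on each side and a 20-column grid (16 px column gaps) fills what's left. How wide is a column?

800 × (1 − 2·4.5%) = 800 × 91% = 728 px for the columns.
Subtracting 19 column gaps of 16 leaves 424 for 20 columns, so c = 21.2 px.

21.2 px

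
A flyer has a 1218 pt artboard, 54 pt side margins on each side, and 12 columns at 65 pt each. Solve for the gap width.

Subtract both margins: 1218 − 2·54 = 1110 pt.
12 columns take 12·65 = 780 pt; remaining 330 splits into 11 gaps.
g = 330 / 11 = 30 pt.

30 pt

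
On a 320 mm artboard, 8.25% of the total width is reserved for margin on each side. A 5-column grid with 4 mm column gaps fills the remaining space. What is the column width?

320 × (1 − 2·8.25%) = 320 × 83.5% = 267.2 mm for the columns.
5c + 4·4 = 267.2 → 5c = 251.2 → c = 50.24 mm.

50.24 mm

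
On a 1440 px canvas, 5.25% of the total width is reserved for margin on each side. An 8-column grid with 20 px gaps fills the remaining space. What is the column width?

Margins: 5.25% × 1440 = 75.6 px each, so content = 1440 − 151.2 = 1288.8 px.
Subtracting 7 gaps of 20 leaves 1148.8 for 8 columns, so c = 143.6 px.

143.6 px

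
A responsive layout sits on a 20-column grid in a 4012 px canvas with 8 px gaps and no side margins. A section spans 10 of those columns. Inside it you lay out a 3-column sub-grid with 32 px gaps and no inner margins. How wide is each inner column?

20c + 19·8 = 4012 → 20c = 3860 → c = 193 px.
10 columns plus 9 gaps: 1930 + 72 = 2002 px.
3 columns + 2 gaps: 3d + 2·32 = 2002.
3d = 2002 − 64 = 1938, so d = 646 px.

646 px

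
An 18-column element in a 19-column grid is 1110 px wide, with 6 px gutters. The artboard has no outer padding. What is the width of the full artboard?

1172 px

1110 − 17·6 = 1008; ÷18 gives c = 56 px.
Total width: 19·56 + 18·6 = 1172 px.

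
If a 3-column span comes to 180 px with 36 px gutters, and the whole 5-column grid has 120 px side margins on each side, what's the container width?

3c + 2·36 = 180 → 3c = 108 → c = 36 px.
Total width: 2·120 + 5·36 + 4·36 = 564 px.

564 px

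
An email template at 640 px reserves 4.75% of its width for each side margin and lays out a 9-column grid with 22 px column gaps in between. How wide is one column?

44.8 px

640 × (1 − 2·4.75%) = 640 × 90.5% = 579.2 px for the columns.
Subtracting 8 column gaps of 22 leaves 403.2 for 9 columns, so c = 44.8 px.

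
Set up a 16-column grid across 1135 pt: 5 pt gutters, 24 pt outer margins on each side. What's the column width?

63.25 pt

Take off 48 pt of margins, leaving 1087 pt.
16 columns + 15 gutters: 16c + 15·5 = 1087.
16c = 1087 − 75 = 1012, so c = 63.25 pt.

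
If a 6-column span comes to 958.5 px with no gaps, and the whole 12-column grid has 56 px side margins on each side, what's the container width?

6c = 958.5 → c = 159.75 px.
Container = 2·56 + 12·159.75 = 112 + 1917 = 2029 px.

2029 px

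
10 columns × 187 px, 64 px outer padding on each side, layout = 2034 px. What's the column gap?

4 px

Content width = 2034 − 2·64 = 1906 px.
10·187 + 9g = 1906 → 9g = 36 → g = 4 px.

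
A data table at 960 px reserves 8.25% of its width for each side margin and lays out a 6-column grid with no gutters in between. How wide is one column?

133.6 px

960 × (1 − 2·8.25%) = 960 × 83.5% = 801.6 px for the columns.
With no gutters, each column is 801.6/6 = 133.6 px.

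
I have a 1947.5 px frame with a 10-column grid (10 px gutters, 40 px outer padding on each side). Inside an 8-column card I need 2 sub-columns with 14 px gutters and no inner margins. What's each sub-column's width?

739 px

Take off 80 px of margins, leaving 1867.5 px.
1867.5 − 9·10 = 1777.5; ÷10 gives c = 177.75 px.
8 columns plus 7 gutters: 1422 + 70 = 1492 px.
Subtracting 1 gutter of 14 leaves 1478 for 2 columns, so d = 739 px.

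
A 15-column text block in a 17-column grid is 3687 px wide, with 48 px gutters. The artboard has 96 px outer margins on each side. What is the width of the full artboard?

4377 px

15c + 14·48 = 3687 → 15c = 3015 → c = 201 px.
Artboard = 2·96 + 17·201 + 16·48 = 192 + 3417 + 768 = 4377 px.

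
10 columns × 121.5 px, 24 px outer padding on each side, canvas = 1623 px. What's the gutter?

Subtract both margins: 1623 − 2·24 = 1575 px.
10·121.5 + 9g = 1575 → 9g = 360 → g = 40 px.

40 px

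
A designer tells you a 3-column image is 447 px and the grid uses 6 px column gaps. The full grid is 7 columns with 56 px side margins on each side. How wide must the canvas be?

1163 px

Subtracting 2 column gaps of 6 leaves 435 for 3 columns, so c = 145 px.
Adding margins, columns and gutters: 112 + 1015 + 36 = 1163 px.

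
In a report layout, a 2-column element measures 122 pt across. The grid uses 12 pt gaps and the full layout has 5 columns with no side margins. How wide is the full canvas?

323 pt

Subtracting 1 gap of 12 leaves 110 for 2 columns, so c = 55 pt.
Canvas = 5·55 + 4·12 = 275 + 48 = 323 pt.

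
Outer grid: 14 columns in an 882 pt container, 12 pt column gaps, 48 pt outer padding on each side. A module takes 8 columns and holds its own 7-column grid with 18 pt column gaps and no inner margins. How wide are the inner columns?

Inside the margins: 882 − 96 = 786 pt.
14c + 13·12 = 786 → 14c = 630 → c = 45 pt.
8 columns plus 7 column gaps: 360 + 84 = 444 pt.
7d + 6·18 = 444 → 7d = 336 → d = 48 pt.

48 pt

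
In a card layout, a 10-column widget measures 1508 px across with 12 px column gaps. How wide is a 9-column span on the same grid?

1508 − 9·12 = 1400; ÷10 gives c = 140 px.
9-column span = 9·140 + 8·12 = 1356 px.

1356 px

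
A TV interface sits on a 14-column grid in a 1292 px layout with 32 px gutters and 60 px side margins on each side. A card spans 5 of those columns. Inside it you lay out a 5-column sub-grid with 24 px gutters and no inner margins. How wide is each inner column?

Subtract both margins: 1292 − 2·60 = 1172 px.
14 columns + 13 gutters: 14c + 13·32 = 1172.
14c = 1172 − 416 = 756, so c = 54 px.
5-column span = 5·54 + 4·32 = 398 px.
Subtracting 4 gutters of 24 leaves 302 for 5 columns, so d = 60.4 px.

60.4 px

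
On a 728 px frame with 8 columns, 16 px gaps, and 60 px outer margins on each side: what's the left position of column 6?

Content = 728 − 2·60 = 608 px.
Subtracting 7 gaps of 16 leaves 496 for 8 columns, so c = 62 px.
Each column+gutter stride is 78 px; 5 of them past the 60 px margin is 60 + 390 = 450 px.

450 px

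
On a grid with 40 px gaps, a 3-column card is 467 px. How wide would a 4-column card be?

636 px

3c + 2·40 = 467 → 3c = 387 → c = 129 px.
Span of 4: 4·129 + 3·40 = 516 + 120 = 636 px.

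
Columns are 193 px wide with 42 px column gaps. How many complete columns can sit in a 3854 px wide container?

16 columns

Each extra column adds 193 + 42 = 235 px.
(3854 + 42) / 235 = 16.58, so 16 columns fit.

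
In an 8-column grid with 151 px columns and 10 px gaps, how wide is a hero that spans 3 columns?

3 columns plus 2 gaps: 453 + 20 = 473 px.

473 px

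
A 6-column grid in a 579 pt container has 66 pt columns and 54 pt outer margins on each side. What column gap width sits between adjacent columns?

15 pt

Inside the margins: 579 − 108 = 471 pt.
6 columns take 6·66 = 396 pt; remaining 75 splits into 5 column gaps.
g = 75 / 5 = 15 pt.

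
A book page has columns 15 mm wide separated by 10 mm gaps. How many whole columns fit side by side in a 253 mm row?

10 columns

Each extra column adds 15 + 10 = 25 mm.
(253 + 10) / 25 = 10.52, so 10 columns fit.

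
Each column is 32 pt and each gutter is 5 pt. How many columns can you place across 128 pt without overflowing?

k columns need k·32 + (k−1)·5 = k·37 − 5.
k·37 − 5 ≤ 128 → k ≤ 133 / 37 ≈ 3.59, so k = 3.

3 columns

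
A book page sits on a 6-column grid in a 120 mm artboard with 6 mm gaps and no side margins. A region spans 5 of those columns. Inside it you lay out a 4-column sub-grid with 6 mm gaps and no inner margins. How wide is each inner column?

120 − 5·6 = 90; ÷6 gives c = 15 mm.
5-column span = 5·15 + 4·6 = 99 mm.
99 − 3·6 = 81; ÷4 gives d = 20.25 mm.

20.25 mm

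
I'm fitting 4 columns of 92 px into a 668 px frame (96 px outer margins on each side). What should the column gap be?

36 px

Subtract both margins: 668 − 2·96 = 476 px.
Columns use 368 px, leaving 108 px across 3 column gaps = 36 px each.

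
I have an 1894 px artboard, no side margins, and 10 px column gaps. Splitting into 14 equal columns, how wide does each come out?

126 px

Subtracting 13 column gaps of 10 leaves 1764 for 14 columns, so c = 126 px.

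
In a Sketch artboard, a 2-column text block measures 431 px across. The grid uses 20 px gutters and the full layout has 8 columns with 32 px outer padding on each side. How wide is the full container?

Subtracting 1 gutter of 20 leaves 411 for 2 columns, so c = 205.5 px.
Total width: 2·32 + 8·205.5 + 7·20 = 1848 px.

1848 px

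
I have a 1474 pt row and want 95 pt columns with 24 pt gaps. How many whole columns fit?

12 columns

12 columns: 12·95 + 11·24 = 1404 pt ≤ 1474.
13 columns: 1523 pt > 1474. So 12.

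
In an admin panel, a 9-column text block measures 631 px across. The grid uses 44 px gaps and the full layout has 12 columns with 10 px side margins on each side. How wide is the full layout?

876 px

9c + 8·44 = 631 → 9c = 279 → c = 31 px.
Total width: 2·10 + 12·31 + 11·44 = 876 px.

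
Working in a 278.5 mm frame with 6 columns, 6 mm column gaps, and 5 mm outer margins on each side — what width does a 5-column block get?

Subtract both margins: 278.5 − 2·5 = 268.5 mm.
6c + 5·6 = 268.5 → 6c = 238.5 → c = 39.75 mm.
5-column span = 5·39.75 + 4·6 = 222.75 mm.

222.75 mm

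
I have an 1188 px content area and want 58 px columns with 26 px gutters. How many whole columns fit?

Each extra column adds 58 + 26 = 84 px.
(1188 + 26) / 84 = 14.45, so 14 columns fit.

14 columns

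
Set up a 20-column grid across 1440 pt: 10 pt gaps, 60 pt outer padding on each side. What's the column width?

56.5 pt

Inside the margins: 1440 − 120 = 1320 pt.
1320 − 19·10 = 1130; ÷20 gives c = 56.5 pt.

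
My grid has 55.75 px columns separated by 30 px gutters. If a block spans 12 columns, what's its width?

12 columns plus 11 gutters: 669 + 330 = 999 px.

999 px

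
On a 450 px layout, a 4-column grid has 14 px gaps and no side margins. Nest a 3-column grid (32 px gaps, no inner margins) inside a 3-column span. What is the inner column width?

450 − 3·14 = 408; ÷4 gives c = 102 px.
3 columns plus 2 gaps: 306 + 28 = 334 px.
Subtracting 2 gaps of 32 leaves 270 for 3 columns, so d = 90 px.

90 px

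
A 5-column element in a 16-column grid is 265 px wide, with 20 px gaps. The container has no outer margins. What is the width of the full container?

265 − 4·20 = 185; ÷5 gives c = 37 px.
Container = 16·37 + 15·20 = 592 + 300 = 892 px.

892 px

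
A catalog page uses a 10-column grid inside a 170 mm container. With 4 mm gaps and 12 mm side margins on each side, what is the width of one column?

11 mm

Inside the margins: 170 − 24 = 146 mm.
Subtracting 9 gaps of 4 leaves 110 for 10 columns, so c = 11 mm.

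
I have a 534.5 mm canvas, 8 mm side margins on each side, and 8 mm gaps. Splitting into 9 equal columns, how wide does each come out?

Subtract both margins: 534.5 − 2·8 = 518.5 mm.
518.5 − 8·8 = 454.5; ÷9 gives c = 50.5 mm.

50.5 mm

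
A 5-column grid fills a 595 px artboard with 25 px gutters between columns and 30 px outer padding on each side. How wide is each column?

Content width = 595 − 2·30 = 535 px.
5c + 4·25 = 535 → 5c = 435 → c = 87 px.

87 px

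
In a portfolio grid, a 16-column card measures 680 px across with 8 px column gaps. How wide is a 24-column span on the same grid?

16c + 15·8 = 680 → 16c = 560 → c = 35 px.
24 columns plus 23 column gaps: 840 + 184 = 1024 px.

1024 px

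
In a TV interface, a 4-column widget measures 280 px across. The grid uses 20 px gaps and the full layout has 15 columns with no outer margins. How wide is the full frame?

1105 px

4c + 3·20 = 280 → 4c = 220 → c = 55 px.
Total width: 15·55 + 14·20 = 1105 px.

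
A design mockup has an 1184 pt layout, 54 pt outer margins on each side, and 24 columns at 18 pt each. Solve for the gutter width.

28 pt

Inside the margins: 1184 − 108 = 1076 pt.
24 columns take 24·18 = 432 pt; remaining 644 splits into 23 gutters.
g = 644 / 23 = 28 pt.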